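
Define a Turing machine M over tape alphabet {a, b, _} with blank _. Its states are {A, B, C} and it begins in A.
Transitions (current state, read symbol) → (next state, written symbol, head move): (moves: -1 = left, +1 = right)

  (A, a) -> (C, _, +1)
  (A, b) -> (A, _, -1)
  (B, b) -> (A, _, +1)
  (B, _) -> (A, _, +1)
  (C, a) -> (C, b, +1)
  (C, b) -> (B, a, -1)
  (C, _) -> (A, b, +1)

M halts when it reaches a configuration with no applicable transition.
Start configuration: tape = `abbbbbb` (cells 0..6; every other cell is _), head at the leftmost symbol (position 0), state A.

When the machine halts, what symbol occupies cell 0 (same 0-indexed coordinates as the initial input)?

A | [a]bbbbbb__   read a → write _, move +1, go to C
C | _[b]bbbbb__   read b → write a, move -1, go to B
B | [_]abbbbb__   read _ → write _, move +1, go to A
A | _[a]bbbbb__   read a → write _, move +1, go to C
C | __[b]bbbb__   read b → write a, move -1, go to B
B | _[_]abbbb__   read _ → write _, move +1, go to A
A | __[a]bbbb__   read a → write _, move +1, go to C
C | ___[b]bbb__   read b → write a, move -1, go to B
B | __[_]abbb__   read _ → write _, move +1, go to A
A | ___[a]bbb__   read a → write _, move +1, go to C
C | ____[b]bb__   read b → write a, move -1, go to B
B | ___[_]abb__   read _ → write _, move +1, go to A
A | ____[a]bb__   read a → write _, move +1, go to C
C | _____[b]b__   read b → write a, move -1, go to B
B | ____[_]ab__   read _ → write _, move +1, go to A
A | _____[a]b__   read a → write _, move +1, go to C
C | ______[b]__   read b → write a, move -1, go to B
B | _____[_]a__   read _ → write _, move +1, go to A
A | ______[a]__   read a → write _, move +1, go to C
C | _______[_]_   read _ → write b, move +1, go to A
A | _______b[_]
Cell 0 holds _ when M halts.

_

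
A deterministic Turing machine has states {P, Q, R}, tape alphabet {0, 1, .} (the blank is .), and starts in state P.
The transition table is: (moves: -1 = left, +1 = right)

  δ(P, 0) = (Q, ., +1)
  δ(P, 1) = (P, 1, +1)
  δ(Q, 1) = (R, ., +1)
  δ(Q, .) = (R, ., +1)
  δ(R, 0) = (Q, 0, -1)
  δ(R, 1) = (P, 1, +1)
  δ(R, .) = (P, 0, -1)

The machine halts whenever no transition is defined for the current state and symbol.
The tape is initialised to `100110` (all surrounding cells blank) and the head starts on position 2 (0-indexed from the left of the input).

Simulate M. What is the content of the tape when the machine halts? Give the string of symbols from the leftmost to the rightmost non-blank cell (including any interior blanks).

10..1..0

state=P head=2 tape=10[0]110..   (P,0)→(Q,.,+1)
state=Q head=3 tape=10.[1]10..   (Q,1)→(R,.,+1)
state=R head=4 tape=10..[1]0..   (R,1)→(P,1,+1)
state=P head=5 tape=10..1[0]..   (P,0)→(Q,.,+1)
state=Q head=6 tape=10..1.[.].   (Q,.)→(R,.,+1)
state=R head=7 tape=10..1..[.]   (R,.)→(P,0,-1)
state=P head=6 tape=10..1.[.]0
The non-blank tape span at halt is 10..1..0.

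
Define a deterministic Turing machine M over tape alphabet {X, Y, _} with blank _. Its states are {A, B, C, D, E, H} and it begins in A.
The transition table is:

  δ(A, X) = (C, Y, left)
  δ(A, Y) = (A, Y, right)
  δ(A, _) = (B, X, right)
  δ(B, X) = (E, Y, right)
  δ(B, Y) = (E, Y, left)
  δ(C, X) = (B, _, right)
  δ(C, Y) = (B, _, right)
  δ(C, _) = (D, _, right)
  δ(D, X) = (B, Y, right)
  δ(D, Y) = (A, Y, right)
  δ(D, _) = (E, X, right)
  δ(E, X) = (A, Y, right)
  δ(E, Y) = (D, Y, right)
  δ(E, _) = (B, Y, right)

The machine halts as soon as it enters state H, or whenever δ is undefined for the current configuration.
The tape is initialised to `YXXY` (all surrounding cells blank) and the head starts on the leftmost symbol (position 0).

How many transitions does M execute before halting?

17

A | [Y]XXY__   read Y → write Y, move right, go to A
A | Y[X]XY__   read X → write Y, move left, go to C
C | [Y]YXY__   read Y → write _, move right, go to B
B | _[Y]XY__   read Y → write Y, move left, go to E
E | [_]YXY__   read _ → write Y, move right, go to B
B | Y[Y]XY__   read Y → write Y, move left, go to E
E | [Y]YXY__   read Y → write Y, move right, go to D
D | Y[Y]XY__   read Y → write Y, move right, go to A
A | YY[X]Y__   read X → write Y, move left, go to C
C | Y[Y]YY__   read Y → write _, move right, go to B
B | Y_[Y]Y__   read Y → write Y, move left, go to E
E | Y[_]YY__   read _ → write Y, move right, go to B
B | YY[Y]Y__   read Y → write Y, move left, go to E
E | Y[Y]YY__   read Y → write Y, move right, go to D
D | YY[Y]Y__   read Y → write Y, move right, go to A
A | YYY[Y]__   read Y → write Y, move right, go to A
A | YYYY[_]_   read _ → write X, move right, go to B
B | YYYYX[_]
M halts after 17 transitions.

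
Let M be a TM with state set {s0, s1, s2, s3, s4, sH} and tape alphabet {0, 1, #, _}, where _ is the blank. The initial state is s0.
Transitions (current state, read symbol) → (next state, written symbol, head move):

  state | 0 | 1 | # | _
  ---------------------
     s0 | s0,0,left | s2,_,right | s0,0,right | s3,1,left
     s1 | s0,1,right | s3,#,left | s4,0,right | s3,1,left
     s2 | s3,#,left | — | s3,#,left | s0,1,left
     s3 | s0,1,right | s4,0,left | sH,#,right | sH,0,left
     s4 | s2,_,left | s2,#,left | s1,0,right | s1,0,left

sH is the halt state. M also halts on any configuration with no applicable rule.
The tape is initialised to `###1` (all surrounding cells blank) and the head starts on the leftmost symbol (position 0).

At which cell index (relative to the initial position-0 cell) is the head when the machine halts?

state=s0 head=0 tape=[#]##1_   (s0,#)→(s0,0,right)
state=s0 head=1 tape=0[#]#1_   (s0,#)→(s0,0,right)
state=s0 head=2 tape=00[#]1_   (s0,#)→(s0,0,right)
state=s0 head=3 tape=000[1]_   (s0,1)→(s2,_,right)
state=s2 head=4 tape=000_[_]   (s2,_)→(s0,1,left)
state=s0 head=3 tape=000[_]1   (s0,_)→(s3,1,left)
state=s3 head=2 tape=00[0]11   (s3,0)→(s0,1,right)
state=s0 head=3 tape=001[1]1   (s0,1)→(s2,_,right)
state=s2 head=4 tape=001_[1]
At halt the head is at cell 4.

4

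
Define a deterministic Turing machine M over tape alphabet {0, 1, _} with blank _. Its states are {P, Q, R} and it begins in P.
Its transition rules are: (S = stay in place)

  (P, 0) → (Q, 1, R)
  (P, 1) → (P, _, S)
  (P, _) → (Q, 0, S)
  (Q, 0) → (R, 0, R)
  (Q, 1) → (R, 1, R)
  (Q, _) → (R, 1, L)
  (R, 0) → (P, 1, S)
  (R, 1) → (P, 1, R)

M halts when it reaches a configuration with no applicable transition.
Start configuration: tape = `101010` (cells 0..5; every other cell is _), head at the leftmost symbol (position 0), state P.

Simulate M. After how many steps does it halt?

P | [1]01010_   read 1 → write _, move S, go to P
P | [_]01010_   read _ → write 0, move S, go to Q
Q | [0]01010_   read 0 → write 0, move R, go to R
R | 0[0]1010_   read 0 → write 1, move S, go to P
P | 0[1]1010_   read 1 → write _, move S, go to P
P | 0[_]1010_   read _ → write 0, move S, go to Q
Q | 0[0]1010_   read 0 → write 0, move R, go to R
R | 00[1]010_   read 1 → write 1, move R, go to P
P | 001[0]10_   read 0 → write 1, move R, go to Q
Q | 0011[1]0_   read 1 → write 1, move R, go to R
R | 00111[0]_   read 0 → write 1, move S, go to P
P | 00111[1]_   read 1 → write _, move S, go to P
P | 00111[_]_   read _ → write 0, move S, go to Q
Q | 00111[0]_   read 0 → write 0, move R, go to R
R | 001110[_]
M halts after 14 transitions.

14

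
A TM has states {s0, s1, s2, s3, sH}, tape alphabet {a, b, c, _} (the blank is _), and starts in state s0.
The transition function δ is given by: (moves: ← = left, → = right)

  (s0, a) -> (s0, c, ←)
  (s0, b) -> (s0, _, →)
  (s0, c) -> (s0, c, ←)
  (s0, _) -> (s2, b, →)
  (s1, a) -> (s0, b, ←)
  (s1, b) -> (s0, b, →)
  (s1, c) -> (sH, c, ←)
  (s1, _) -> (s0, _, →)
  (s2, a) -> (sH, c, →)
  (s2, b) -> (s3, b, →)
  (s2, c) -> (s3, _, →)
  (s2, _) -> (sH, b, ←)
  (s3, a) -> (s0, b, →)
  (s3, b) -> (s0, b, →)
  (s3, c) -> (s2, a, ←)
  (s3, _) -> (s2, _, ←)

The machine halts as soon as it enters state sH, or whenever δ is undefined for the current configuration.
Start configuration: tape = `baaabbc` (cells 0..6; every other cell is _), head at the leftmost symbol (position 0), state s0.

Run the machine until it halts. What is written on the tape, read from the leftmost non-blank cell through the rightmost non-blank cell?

state=s0 head=0 tape=[b]aaabbc_   (s0,b)→(s0,_,→)
state=s0 head=1 tape=_[a]aabbc_   (s0,a)→(s0,c,←)
state=s0 head=0 tape=[_]caabbc_   (s0,_)→(s2,b,→)
state=s2 head=1 tape=b[c]aabbc_   (s2,c)→(s3,_,→)
state=s3 head=2 tape=b_[a]abbc_   (s3,a)→(s0,b,→)
state=s0 head=3 tape=b_b[a]bbc_   (s0,a)→(s0,c,←)
state=s0 head=2 tape=b_[b]cbbc_   (s0,b)→(s0,_,→)
state=s0 head=3 tape=b__[c]bbc_   (s0,c)→(s0,c,←)
state=s0 head=2 tape=b_[_]cbbc_   (s0,_)→(s2,b,→)
state=s2 head=3 tape=b_b[c]bbc_   (s2,c)→(s3,_,→)
state=s3 head=4 tape=b_b_[b]bc_   (s3,b)→(s0,b,→)
state=s0 head=5 tape=b_b_b[b]c_   (s0,b)→(s0,_,→)
state=s0 head=6 tape=b_b_b_[c]_   (s0,c)→(s0,c,←)
state=s0 head=5 tape=b_b_b[_]c_   (s0,_)→(s2,b,→)
state=s2 head=6 tape=b_b_bb[c]_   (s2,c)→(s3,_,→)
state=s3 head=7 tape=b_b_bb_[_]   (s3,_)→(s2,_,←)
state=s2 head=6 tape=b_b_bb[_]_   (s2,_)→(sH,b,←)
state=sH head=5 tape=b_b_b[b]b_
The non-blank tape span at halt is b_b_bbb.

b_b_bbb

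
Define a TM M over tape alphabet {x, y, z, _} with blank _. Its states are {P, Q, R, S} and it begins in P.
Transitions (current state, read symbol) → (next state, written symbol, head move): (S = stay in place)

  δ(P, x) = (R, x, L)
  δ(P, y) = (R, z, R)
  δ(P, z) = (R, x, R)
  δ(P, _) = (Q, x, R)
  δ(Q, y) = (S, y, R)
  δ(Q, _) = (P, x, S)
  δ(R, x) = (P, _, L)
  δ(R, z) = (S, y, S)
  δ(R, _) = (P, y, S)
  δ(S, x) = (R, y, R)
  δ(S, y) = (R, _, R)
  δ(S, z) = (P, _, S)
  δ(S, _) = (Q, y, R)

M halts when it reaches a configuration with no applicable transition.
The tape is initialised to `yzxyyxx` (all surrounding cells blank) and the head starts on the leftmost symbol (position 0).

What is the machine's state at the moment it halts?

P | [y]zxyyxx   read y → write z, move R, go to R
R | z[z]xyyxx   read z → write y, move S, go to S
S | z[y]xyyxx   read y → write _, move R, go to R
R | z_[x]yyxx   read x → write _, move L, go to P
P | z[_]_yyxx   read _ → write x, move R, go to Q
Q | zx[_]yyxx   read _ → write x, move S, go to P
P | zx[x]yyxx   read x → write x, move L, go to R
R | z[x]xyyxx   read x → write _, move L, go to P
P | [z]_xyyxx   read z → write x, move R, go to R
R | x[_]xyyxx   read _ → write y, move S, go to P
P | x[y]xyyxx   read y → write z, move R, go to R
R | xz[x]yyxx   read x → write _, move L, go to P
P | x[z]_yyxx   read z → write x, move R, go to R
R | xx[_]yyxx   read _ → write y, move S, go to P
P | xx[y]yyxx   read y → write z, move R, go to R
R | xxz[y]yxx
No transition is defined for (R, y); M halts in state R.

R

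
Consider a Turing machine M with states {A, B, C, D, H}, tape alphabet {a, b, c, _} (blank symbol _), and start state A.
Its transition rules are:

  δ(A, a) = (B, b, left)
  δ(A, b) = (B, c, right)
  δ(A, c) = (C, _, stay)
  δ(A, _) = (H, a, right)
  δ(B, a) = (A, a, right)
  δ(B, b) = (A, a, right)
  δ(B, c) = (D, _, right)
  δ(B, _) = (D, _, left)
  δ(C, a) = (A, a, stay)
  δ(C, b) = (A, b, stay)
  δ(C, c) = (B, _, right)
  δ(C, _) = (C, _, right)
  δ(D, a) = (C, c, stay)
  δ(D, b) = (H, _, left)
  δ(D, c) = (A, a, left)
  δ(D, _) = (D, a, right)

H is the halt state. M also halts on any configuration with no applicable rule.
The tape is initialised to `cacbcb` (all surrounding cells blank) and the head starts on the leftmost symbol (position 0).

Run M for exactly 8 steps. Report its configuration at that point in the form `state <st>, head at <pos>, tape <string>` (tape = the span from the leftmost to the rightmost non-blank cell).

A | _[c]acbcb   read c → write _, move stay, go to C
C | _[_]acbcb   read _ → write _, move right, go to C
C | __[a]cbcb   read a → write a, move stay, go to A
A | __[a]cbcb   read a → write b, move left, go to B
B | _[_]bcbcb   read _ → write _, move left, go to D
D | [_]_bcbcb   read _ → write a, move right, go to D
D | a[_]bcbcb   read _ → write a, move right, go to D
D | aa[b]cbcb   read b → write _, move left, go to H
H | a[a]_cbcb
After 8 steps: state H, head at 0, tape aa_cbcb.

state H, head at 0, tape aa_cbcb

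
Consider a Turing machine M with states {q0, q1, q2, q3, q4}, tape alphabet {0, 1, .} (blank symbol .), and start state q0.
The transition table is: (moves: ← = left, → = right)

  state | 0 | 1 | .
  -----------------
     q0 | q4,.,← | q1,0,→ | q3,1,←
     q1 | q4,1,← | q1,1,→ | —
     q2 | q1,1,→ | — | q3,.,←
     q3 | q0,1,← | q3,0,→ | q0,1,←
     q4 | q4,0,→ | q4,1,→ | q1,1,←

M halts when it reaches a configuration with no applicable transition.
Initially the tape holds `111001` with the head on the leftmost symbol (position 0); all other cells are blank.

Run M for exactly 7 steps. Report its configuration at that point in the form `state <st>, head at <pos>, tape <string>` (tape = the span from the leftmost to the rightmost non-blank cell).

q0 | [1]11001   read 1 → write 0, move →, go to q1
q1 | 0[1]1001   read 1 → write 1, move →, go to q1
q1 | 01[1]001   read 1 → write 1, move →, go to q1
q1 | 011[0]01   read 0 → write 1, move ←, go to q4
q4 | 01[1]101   read 1 → write 1, move →, go to q4
q4 | 011[1]01   read 1 → write 1, move →, go to q4
q4 | 0111[0]1   read 0 → write 0, move →, go to q4
q4 | 01110[1]
After 7 steps: state q4, head at 5, tape 011101.

state q4, head at 5, tape 011101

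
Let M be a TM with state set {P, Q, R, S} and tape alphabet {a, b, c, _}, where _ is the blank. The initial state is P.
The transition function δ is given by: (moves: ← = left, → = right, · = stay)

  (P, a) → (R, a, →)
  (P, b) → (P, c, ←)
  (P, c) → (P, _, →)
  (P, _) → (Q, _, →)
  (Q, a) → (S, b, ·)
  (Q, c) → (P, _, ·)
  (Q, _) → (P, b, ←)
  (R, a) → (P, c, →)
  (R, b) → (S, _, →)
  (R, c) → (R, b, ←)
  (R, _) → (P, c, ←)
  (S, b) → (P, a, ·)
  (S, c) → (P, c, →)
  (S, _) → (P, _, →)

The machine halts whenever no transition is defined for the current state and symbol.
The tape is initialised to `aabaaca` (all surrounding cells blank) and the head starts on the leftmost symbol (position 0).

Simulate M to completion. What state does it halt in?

P | [a]abaaca___   read a → write a, move →, go to R
R | a[a]baaca___   read a → write c, move →, go to P
P | ac[b]aaca___   read b → write c, move ←, go to P
P | a[c]caaca___   read c → write _, move →, go to P
P | a_[c]aaca___   read c → write _, move →, go to P
P | a__[a]aca___   read a → write a, move →, go to R
R | a__a[a]ca___   read a → write c, move →, go to P
P | a__ac[c]a___   read c → write _, move →, go to P
P | a__ac_[a]___   read a → write a, move →, go to R
R | a__ac_a[_]__   read _ → write c, move ←, go to P
P | a__ac_[a]c__   read a → write a, move →, go to R
R | a__ac_a[c]__   read c → write b, move ←, go to R
R | a__ac_[a]b__   read a → write c, move →, go to P
P | a__ac_c[b]__   read b → write c, move ←, go to P
P | a__ac_[c]c__   read c → write _, move →, go to P
P | a__ac__[c]__   read c → write _, move →, go to P
P | a__ac___[_]_   read _ → write _, move →, go to Q
Q | a__ac____[_]   read _ → write b, move ←, go to P
P | a__ac___[_]b   read _ → write _, move →, go to Q
Q | a__ac____[b]
No transition is defined for (Q, b); M halts in state Q.

Q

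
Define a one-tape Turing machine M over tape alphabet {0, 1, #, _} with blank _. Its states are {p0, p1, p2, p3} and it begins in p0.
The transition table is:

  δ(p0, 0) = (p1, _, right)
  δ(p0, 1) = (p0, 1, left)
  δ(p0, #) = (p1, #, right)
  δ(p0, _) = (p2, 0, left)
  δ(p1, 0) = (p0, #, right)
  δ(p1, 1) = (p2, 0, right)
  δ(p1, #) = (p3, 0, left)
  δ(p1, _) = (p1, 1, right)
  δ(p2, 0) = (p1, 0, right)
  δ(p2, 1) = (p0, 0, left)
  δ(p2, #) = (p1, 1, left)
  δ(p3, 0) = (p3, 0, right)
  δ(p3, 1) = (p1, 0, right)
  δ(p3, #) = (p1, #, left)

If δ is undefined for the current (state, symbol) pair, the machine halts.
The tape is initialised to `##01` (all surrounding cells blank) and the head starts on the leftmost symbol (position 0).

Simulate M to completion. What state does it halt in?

p2

state=p0 head=0 tape=_[#]#01_   (p0,#)→(p1,#,right)
state=p1 head=1 tape=_#[#]01_   (p1,#)→(p3,0,left)
state=p3 head=0 tape=_[#]001_   (p3,#)→(p1,#,left)
state=p1 head=-1 tape=[_]#001_   (p1,_)→(p1,1,right)
state=p1 head=0 tape=1[#]001_   (p1,#)→(p3,0,left)
state=p3 head=-1 tape=[1]0001_   (p3,1)→(p1,0,right)
state=p1 head=0 tape=0[0]001_   (p1,0)→(p0,#,right)
state=p0 head=1 tape=0#[0]01_   (p0,0)→(p1,_,right)
state=p1 head=2 tape=0#_[0]1_   (p1,0)→(p0,#,right)
state=p0 head=3 tape=0#_#[1]_   (p0,1)→(p0,1,left)
state=p0 head=2 tape=0#_[#]1_   (p0,#)→(p1,#,right)
state=p1 head=3 tape=0#_#[1]_   (p1,1)→(p2,0,right)
state=p2 head=4 tape=0#_#0[_]
No transition is defined for (p2, _); M halts in state p2.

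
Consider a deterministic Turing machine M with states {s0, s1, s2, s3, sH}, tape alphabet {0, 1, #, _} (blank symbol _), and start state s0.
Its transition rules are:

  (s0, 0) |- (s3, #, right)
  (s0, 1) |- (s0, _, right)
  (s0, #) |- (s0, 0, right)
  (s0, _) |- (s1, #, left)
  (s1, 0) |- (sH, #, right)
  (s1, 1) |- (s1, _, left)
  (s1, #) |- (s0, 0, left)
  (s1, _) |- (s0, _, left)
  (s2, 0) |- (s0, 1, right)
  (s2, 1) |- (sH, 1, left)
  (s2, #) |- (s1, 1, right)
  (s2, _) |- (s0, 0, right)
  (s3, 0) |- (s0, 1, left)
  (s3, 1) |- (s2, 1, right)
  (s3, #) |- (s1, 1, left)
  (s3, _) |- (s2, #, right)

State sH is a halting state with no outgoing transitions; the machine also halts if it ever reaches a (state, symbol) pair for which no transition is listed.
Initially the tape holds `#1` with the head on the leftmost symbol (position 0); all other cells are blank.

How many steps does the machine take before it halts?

14

s0 | [#]1__   read # → write 0, move right, go to s0
s0 | 0[1]__   read 1 → write _, move right, go to s0
s0 | 0_[_]_   read _ → write #, move left, go to s1
s1 | 0[_]#_   read _ → write _, move left, go to s0
s0 | [0]_#_   read 0 → write #, move right, go to s3
s3 | #[_]#_   read _ → write #, move right, go to s2
s2 | ##[#]_   read # → write 1, move right, go to s1
s1 | ##1[_]   read _ → write _, move left, go to s0
s0 | ##[1]_   read 1 → write _, move right, go to s0
s0 | ##_[_]   read _ → write #, move left, go to s1
s1 | ##[_]#   read _ → write _, move left, go to s0
s0 | #[#]_#   read # → write 0, move right, go to s0
s0 | #0[_]#   read _ → write #, move left, go to s1
s1 | #[0]##   read 0 → write #, move right, go to sH
sH | ##[#]#
M halts after 14 transitions.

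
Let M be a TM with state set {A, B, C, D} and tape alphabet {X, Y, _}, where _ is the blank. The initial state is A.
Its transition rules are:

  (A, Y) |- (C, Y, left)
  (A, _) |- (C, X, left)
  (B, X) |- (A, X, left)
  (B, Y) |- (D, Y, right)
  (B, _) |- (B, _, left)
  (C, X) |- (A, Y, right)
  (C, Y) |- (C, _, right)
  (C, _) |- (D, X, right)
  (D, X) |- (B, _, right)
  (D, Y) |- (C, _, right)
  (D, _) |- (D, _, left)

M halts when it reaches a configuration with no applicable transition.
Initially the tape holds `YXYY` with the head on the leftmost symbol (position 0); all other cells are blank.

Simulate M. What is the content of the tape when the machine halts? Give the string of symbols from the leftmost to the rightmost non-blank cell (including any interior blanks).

YXX

state=A head=0 tape=___[Y]XYY__   (A,Y)→(C,Y,left)
state=C head=-1 tape=__[_]YXYY__   (C,_)→(D,X,right)
state=D head=0 tape=__X[Y]XYY__   (D,Y)→(C,_,right)
state=C head=1 tape=__X_[X]YY__   (C,X)→(A,Y,right)
state=A head=2 tape=__X_Y[Y]Y__   (A,Y)→(C,Y,left)
state=C head=1 tape=__X_[Y]YY__   (C,Y)→(C,_,right)
state=C head=2 tape=__X__[Y]Y__   (C,Y)→(C,_,right)
state=C head=3 tape=__X___[Y]__   (C,Y)→(C,_,right)
state=C head=4 tape=__X____[_]_   (C,_)→(D,X,right)
state=D head=5 tape=__X____X[_]   (D,_)→(D,_,left)
state=D head=4 tape=__X____[X]_   (D,X)→(B,_,right)
state=B head=5 tape=__X_____[_]   (B,_)→(B,_,left)
state=B head=4 tape=__X____[_]_   (B,_)→(B,_,left)
state=B head=3 tape=__X___[_]__   (B,_)→(B,_,left)
state=B head=2 tape=__X__[_]___   (B,_)→(B,_,left)
state=B head=1 tape=__X_[_]____   (B,_)→(B,_,left)
state=B head=0 tape=__X[_]_____   (B,_)→(B,_,left)
state=B head=-1 tape=__[X]______   (B,X)→(A,X,left)
state=A head=-2 tape=_[_]X______   (A,_)→(C,X,left)
state=C head=-3 tape=[_]XX______   (C,_)→(D,X,right)
state=D head=-2 tape=X[X]X______   (D,X)→(B,_,right)
state=B head=-1 tape=X_[X]______   (B,X)→(A,X,left)
state=A head=-2 tape=X[_]X______   (A,_)→(C,X,left)
state=C head=-3 tape=[X]XX______   (C,X)→(A,Y,right)
state=A head=-2 tape=Y[X]X______
The non-blank tape span at halt is YXX.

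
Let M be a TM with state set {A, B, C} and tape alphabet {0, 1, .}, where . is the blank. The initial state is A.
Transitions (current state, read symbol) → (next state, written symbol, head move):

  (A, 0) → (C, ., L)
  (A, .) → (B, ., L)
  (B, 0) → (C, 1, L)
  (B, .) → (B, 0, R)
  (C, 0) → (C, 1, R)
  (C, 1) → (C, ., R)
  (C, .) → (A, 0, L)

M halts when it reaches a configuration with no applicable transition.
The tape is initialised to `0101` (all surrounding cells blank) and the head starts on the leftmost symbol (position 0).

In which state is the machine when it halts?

B

state=A head=0 tape=...[0]101   (A,0)→(C,.,L)
state=C head=-1 tape=..[.].101   (C,.)→(A,0,L)
state=A head=-2 tape=.[.]0.101   (A,.)→(B,.,L)
state=B head=-3 tape=[.].0.101   (B,.)→(B,0,R)
state=B head=-2 tape=0[.]0.101   (B,.)→(B,0,R)
state=B head=-1 tape=00[0].101   (B,0)→(C,1,L)
state=C head=-2 tape=0[0]1.101   (C,0)→(C,1,R)
state=C head=-1 tape=01[1].101   (C,1)→(C,.,R)
state=C head=0 tape=01.[.]101   (C,.)→(A,0,L)
state=A head=-1 tape=01[.]0101   (A,.)→(B,.,L)
state=B head=-2 tape=0[1].0101
No transition is defined for (B, 1); M halts in state B.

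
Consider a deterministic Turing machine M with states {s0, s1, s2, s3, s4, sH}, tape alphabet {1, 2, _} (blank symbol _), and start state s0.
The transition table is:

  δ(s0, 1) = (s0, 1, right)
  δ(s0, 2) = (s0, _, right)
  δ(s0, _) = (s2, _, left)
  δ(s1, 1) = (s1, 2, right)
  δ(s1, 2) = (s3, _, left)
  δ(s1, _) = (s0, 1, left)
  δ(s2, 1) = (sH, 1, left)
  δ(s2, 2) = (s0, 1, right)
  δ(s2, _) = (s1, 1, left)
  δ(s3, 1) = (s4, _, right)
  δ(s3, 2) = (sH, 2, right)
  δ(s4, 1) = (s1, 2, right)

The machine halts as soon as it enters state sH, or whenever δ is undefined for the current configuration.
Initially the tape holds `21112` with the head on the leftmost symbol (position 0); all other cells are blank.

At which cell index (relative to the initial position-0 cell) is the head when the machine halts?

4

s0 | [2]1112__   read 2 → write _, move right, go to s0
s0 | _[1]112__   read 1 → write 1, move right, go to s0
s0 | _1[1]12__   read 1 → write 1, move right, go to s0
s0 | _11[1]2__   read 1 → write 1, move right, go to s0
s0 | _111[2]__   read 2 → write _, move right, go to s0
s0 | _111_[_]_   read _ → write _, move left, go to s2
s2 | _111[_]__   read _ → write 1, move left, go to s1
s1 | _11[1]1__   read 1 → write 2, move right, go to s1
s1 | _112[1]__   read 1 → write 2, move right, go to s1
s1 | _1122[_]_   read _ → write 1, move left, go to s0
s0 | _112[2]1_   read 2 → write _, move right, go to s0
s0 | _112_[1]_   read 1 → write 1, move right, go to s0
s0 | _112_1[_]   read _ → write _, move left, go to s2
s2 | _112_[1]_   read 1 → write 1, move left, go to sH
sH | _112[_]1_
At halt the head is at cell 4.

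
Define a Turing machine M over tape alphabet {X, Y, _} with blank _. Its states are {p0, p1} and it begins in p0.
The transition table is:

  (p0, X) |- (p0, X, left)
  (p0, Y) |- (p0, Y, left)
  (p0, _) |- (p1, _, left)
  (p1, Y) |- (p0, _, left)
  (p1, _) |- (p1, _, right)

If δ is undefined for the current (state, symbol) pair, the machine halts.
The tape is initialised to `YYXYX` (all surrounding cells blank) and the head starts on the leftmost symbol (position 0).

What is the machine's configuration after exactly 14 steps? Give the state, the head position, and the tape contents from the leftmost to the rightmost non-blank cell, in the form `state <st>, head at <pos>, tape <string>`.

p0 | __[Y]YXYX   read Y → write Y, move left, go to p0
p0 | _[_]YYXYX   read _ → write _, move left, go to p1
p1 | [_]_YYXYX   read _ → write _, move right, go to p1
p1 | _[_]YYXYX   read _ → write _, move right, go to p1
p1 | __[Y]YXYX   read Y → write _, move left, go to p0
p0 | _[_]_YXYX   read _ → write _, move left, go to p1
p1 | [_]__YXYX   read _ → write _, move right, go to p1
p1 | _[_]_YXYX   read _ → write _, move right, go to p1
p1 | __[_]YXYX   read _ → write _, move right, go to p1
p1 | ___[Y]XYX   read Y → write _, move left, go to p0
p0 | __[_]_XYX   read _ → write _, move left, go to p1
p1 | _[_]__XYX   read _ → write _, move right, go to p1
p1 | __[_]_XYX   read _ → write _, move right, go to p1
p1 | ___[_]XYX   read _ → write _, move right, go to p1
p1 | ____[X]YX
After 14 steps: state p1, head at 2, tape XYX.

state p1, head at 2, tape XYX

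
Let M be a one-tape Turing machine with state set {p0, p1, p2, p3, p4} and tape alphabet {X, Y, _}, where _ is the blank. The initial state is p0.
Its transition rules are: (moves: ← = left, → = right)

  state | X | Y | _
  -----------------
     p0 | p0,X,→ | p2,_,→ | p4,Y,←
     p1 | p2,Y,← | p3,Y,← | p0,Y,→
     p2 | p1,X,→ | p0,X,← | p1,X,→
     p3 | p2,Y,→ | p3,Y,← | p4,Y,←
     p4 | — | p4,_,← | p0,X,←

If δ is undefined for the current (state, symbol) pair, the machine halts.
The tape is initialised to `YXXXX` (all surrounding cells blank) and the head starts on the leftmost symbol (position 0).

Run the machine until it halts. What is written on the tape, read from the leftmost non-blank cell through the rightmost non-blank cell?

state=p0 head=0 tape=[Y]XXXX__   (p0,Y)→(p2,_,→)
state=p2 head=1 tape=_[X]XXX__   (p2,X)→(p1,X,→)
state=p1 head=2 tape=_X[X]XX__   (p1,X)→(p2,Y,←)
state=p2 head=1 tape=_[X]YXX__   (p2,X)→(p1,X,→)
state=p1 head=2 tape=_X[Y]XX__   (p1,Y)→(p3,Y,←)
state=p3 head=1 tape=_[X]YXX__   (p3,X)→(p2,Y,→)
state=p2 head=2 tape=_Y[Y]XX__   (p2,Y)→(p0,X,←)
state=p0 head=1 tape=_[Y]XXX__   (p0,Y)→(p2,_,→)
state=p2 head=2 tape=__[X]XX__   (p2,X)→(p1,X,→)
state=p1 head=3 tape=__X[X]X__   (p1,X)→(p2,Y,←)
state=p2 head=2 tape=__[X]YX__   (p2,X)→(p1,X,→)
state=p1 head=3 tape=__X[Y]X__   (p1,Y)→(p3,Y,←)
state=p3 head=2 tape=__[X]YX__   (p3,X)→(p2,Y,→)
state=p2 head=3 tape=__Y[Y]X__   (p2,Y)→(p0,X,←)
state=p0 head=2 tape=__[Y]XX__   (p0,Y)→(p2,_,→)
state=p2 head=3 tape=___[X]X__   (p2,X)→(p1,X,→)
state=p1 head=4 tape=___X[X]__   (p1,X)→(p2,Y,←)
state=p2 head=3 tape=___[X]Y__   (p2,X)→(p1,X,→)
state=p1 head=4 tape=___X[Y]__   (p1,Y)→(p3,Y,←)
state=p3 head=3 tape=___[X]Y__   (p3,X)→(p2,Y,→)
state=p2 head=4 tape=___Y[Y]__   (p2,Y)→(p0,X,←)
state=p0 head=3 tape=___[Y]X__   (p0,Y)→(p2,_,→)
state=p2 head=4 tape=____[X]__   (p2,X)→(p1,X,→)
state=p1 head=5 tape=____X[_]_   (p1,_)→(p0,Y,→)
state=p0 head=6 tape=____XY[_]   (p0,_)→(p4,Y,←)
state=p4 head=5 tape=____X[Y]Y   (p4,Y)→(p4,_,←)
state=p4 head=4 tape=____[X]_Y
The non-blank tape span at halt is X_Y.

X_Y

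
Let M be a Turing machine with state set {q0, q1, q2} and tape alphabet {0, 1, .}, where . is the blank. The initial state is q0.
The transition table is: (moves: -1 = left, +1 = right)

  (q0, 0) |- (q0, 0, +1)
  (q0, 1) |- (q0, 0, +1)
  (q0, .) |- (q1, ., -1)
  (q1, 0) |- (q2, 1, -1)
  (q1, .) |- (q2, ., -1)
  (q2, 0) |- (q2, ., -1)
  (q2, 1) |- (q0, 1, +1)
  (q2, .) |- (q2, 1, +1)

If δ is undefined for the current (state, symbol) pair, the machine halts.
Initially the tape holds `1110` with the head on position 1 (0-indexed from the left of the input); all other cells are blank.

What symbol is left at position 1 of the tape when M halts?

.

q0 | 1[1]10.   read 1 → write 0, move +1, go to q0
q0 | 10[1]0.   read 1 → write 0, move +1, go to q0
q0 | 100[0].   read 0 → write 0, move +1, go to q0
q0 | 1000[.]   read . → write ., move -1, go to q1
q1 | 100[0].   read 0 → write 1, move -1, go to q2
q2 | 10[0]1.   read 0 → write ., move -1, go to q2
q2 | 1[0].1.   read 0 → write ., move -1, go to q2
q2 | [1]..1.   read 1 → write 1, move +1, go to q0
q0 | 1[.].1.   read . → write ., move -1, go to q1
q1 | [1]..1.
Cell 1 holds . when M halts.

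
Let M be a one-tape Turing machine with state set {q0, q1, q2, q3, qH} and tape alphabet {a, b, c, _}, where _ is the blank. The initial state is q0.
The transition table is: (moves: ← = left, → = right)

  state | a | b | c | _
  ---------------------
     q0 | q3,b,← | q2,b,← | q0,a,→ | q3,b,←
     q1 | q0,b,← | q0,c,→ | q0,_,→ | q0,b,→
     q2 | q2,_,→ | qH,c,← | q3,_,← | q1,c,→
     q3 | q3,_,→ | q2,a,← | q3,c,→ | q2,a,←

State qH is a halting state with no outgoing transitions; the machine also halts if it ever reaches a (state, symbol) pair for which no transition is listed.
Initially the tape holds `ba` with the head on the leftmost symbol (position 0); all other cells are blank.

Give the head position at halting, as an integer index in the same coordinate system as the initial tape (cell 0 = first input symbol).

q0 | ___[b]a   read b → write b, move ←, go to q2
q2 | __[_]ba   read _ → write c, move →, go to q1
q1 | __c[b]a   read b → write c, move →, go to q0
q0 | __cc[a]   read a → write b, move ←, go to q3
q3 | __c[c]b   read c → write c, move →, go to q3
q3 | __cc[b]   read b → write a, move ←, go to q2
q2 | __c[c]a   read c → write _, move ←, go to q3
q3 | __[c]_a   read c → write c, move →, go to q3
q3 | __c[_]a   read _ → write a, move ←, go to q2
q2 | __[c]aa   read c → write _, move ←, go to q3
q3 | _[_]_aa   read _ → write a, move ←, go to q2
q2 | [_]a_aa   read _ → write c, move →, go to q1
q1 | c[a]_aa   read a → write b, move ←, go to q0
q0 | [c]b_aa   read c → write a, move →, go to q0
q0 | a[b]_aa   read b → write b, move ←, go to q2
q2 | [a]b_aa   read a → write _, move →, go to q2
q2 | _[b]_aa   read b → write c, move ←, go to qH
qH | [_]c_aa
At halt the head is at cell -3.

-3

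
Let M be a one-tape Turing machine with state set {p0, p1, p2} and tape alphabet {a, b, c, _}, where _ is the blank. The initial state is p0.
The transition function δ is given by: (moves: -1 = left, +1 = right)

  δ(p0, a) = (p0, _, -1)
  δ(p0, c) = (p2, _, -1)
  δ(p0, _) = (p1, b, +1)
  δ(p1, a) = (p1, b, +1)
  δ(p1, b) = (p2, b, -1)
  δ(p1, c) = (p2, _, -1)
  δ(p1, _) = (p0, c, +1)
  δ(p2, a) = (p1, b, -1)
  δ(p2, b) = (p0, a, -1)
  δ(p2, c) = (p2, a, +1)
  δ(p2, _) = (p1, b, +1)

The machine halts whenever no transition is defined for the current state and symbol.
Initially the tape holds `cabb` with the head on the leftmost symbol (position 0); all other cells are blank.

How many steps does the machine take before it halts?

14

p0 | __[c]abb   read c → write _, move -1, go to p2
p2 | _[_]_abb   read _ → write b, move +1, go to p1
p1 | _b[_]abb   read _ → write c, move +1, go to p0
p0 | _bc[a]bb   read a → write _, move -1, go to p0
p0 | _b[c]_bb   read c → write _, move -1, go to p2
p2 | _[b]__bb   read b → write a, move -1, go to p0
p0 | [_]a__bb   read _ → write b, move +1, go to p1
p1 | b[a]__bb   read a → write b, move +1, go to p1
p1 | bb[_]_bb   read _ → write c, move +1, go to p0
p0 | bbc[_]bb   read _ → write b, move +1, go to p1
p1 | bbcb[b]b   read b → write b, move -1, go to p2
p2 | bbc[b]bb   read b → write a, move -1, go to p0
p0 | bb[c]abb   read c → write _, move -1, go to p2
p2 | b[b]_abb   read b → write a, move -1, go to p0
p0 | [b]a_abb
M halts after 14 transitions.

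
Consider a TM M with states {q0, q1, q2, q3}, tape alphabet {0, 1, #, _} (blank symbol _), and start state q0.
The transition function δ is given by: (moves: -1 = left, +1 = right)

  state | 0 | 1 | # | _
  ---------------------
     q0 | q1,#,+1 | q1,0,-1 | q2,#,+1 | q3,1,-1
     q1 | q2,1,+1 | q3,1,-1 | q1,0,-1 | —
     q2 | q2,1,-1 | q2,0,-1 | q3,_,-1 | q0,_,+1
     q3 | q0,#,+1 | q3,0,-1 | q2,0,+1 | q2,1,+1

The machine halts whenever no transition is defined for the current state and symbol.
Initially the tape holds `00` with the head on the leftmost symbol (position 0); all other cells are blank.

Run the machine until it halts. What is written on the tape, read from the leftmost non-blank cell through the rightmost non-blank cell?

q0 | _[0]0__   read 0 → write #, move +1, go to q1
q1 | _#[0]__   read 0 → write 1, move +1, go to q2
q2 | _#1[_]_   read _ → write _, move +1, go to q0
q0 | _#1_[_]   read _ → write 1, move -1, go to q3
q3 | _#1[_]1   read _ → write 1, move +1, go to q2
q2 | _#11[1]   read 1 → write 0, move -1, go to q2
q2 | _#1[1]0   read 1 → write 0, move -1, go to q2
q2 | _#[1]00   read 1 → write 0, move -1, go to q2
q2 | _[#]000   read # → write _, move -1, go to q3
q3 | [_]_000   read _ → write 1, move +1, go to q2
q2 | 1[_]000   read _ → write _, move +1, go to q0
q0 | 1_[0]00   read 0 → write #, move +1, go to q1
q1 | 1_#[0]0   read 0 → write 1, move +1, go to q2
q2 | 1_#1[0]   read 0 → write 1, move -1, go to q2
q2 | 1_#[1]1   read 1 → write 0, move -1, go to q2
q2 | 1_[#]01   read # → write _, move -1, go to q3
q3 | 1[_]_01   read _ → write 1, move +1, go to q2
q2 | 11[_]01   read _ → write _, move +1, go to q0
q0 | 11_[0]1   read 0 → write #, move +1, go to q1
q1 | 11_#[1]   read 1 → write 1, move -1, go to q3
q3 | 11_[#]1   read # → write 0, move +1, go to q2
q2 | 11_0[1]   read 1 → write 0, move -1, go to q2
q2 | 11_[0]0   read 0 → write 1, move -1, go to q2
q2 | 11[_]10   read _ → write _, move +1, go to q0
q0 | 11_[1]0   read 1 → write 0, move -1, go to q1
q1 | 11[_]00
The non-blank tape span at halt is 11_00.

11_00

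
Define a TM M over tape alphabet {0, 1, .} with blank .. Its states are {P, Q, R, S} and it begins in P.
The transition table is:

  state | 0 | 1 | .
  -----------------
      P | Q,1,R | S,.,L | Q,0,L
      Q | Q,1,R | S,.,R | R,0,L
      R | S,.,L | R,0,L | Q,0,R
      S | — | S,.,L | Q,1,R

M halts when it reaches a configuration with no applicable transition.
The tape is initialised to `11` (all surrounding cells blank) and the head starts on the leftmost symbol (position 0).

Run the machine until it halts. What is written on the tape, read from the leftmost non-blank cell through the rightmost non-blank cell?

P | ..[1]1...   read 1 → write ., move L, go to S
S | .[.].1...   read . → write 1, move R, go to Q
Q | .1[.]1...   read . → write 0, move L, go to R
R | .[1]01...   read 1 → write 0, move L, go to R
R | [.]001...   read . → write 0, move R, go to Q
Q | 0[0]01...   read 0 → write 1, move R, go to Q
Q | 01[0]1...   read 0 → write 1, move R, go to Q
Q | 011[1]...   read 1 → write ., move R, go to S
S | 011.[.]..   read . → write 1, move R, go to Q
Q | 011.1[.].   read . → write 0, move L, go to R
R | 011.[1]0.   read 1 → write 0, move L, go to R
R | 011[.]00.   read . → write 0, move R, go to Q
Q | 0110[0]0.   read 0 → write 1, move R, go to Q
Q | 01101[0].   read 0 → write 1, move R, go to Q
Q | 011011[.]   read . → write 0, move L, go to R
R | 01101[1]0   read 1 → write 0, move L, go to R
R | 0110[1]00   read 1 → write 0, move L, go to R
R | 011[0]000   read 0 → write ., move L, go to S
S | 01[1].000   read 1 → write ., move L, go to S
S | 0[1]..000   read 1 → write ., move L, go to S
S | [0]...000
The non-blank tape span at halt is 0...000.

0...000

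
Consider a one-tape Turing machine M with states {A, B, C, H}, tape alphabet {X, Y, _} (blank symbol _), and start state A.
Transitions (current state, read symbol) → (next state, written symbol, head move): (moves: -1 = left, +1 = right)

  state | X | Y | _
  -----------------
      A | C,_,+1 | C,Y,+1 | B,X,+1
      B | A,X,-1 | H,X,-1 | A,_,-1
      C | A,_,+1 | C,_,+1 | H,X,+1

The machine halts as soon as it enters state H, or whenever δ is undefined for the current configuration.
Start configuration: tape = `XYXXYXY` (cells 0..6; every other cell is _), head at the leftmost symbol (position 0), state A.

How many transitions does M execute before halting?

8

state=A head=0 tape=[X]YXXYXY__   (A,X)→(C,_,+1)
state=C head=1 tape=_[Y]XXYXY__   (C,Y)→(C,_,+1)
state=C head=2 tape=__[X]XYXY__   (C,X)→(A,_,+1)
state=A head=3 tape=___[X]YXY__   (A,X)→(C,_,+1)
state=C head=4 tape=____[Y]XY__   (C,Y)→(C,_,+1)
state=C head=5 tape=_____[X]Y__   (C,X)→(A,_,+1)
state=A head=6 tape=______[Y]__   (A,Y)→(C,Y,+1)
state=C head=7 tape=______Y[_]_   (C,_)→(H,X,+1)
state=H head=8 tape=______YX[_]
M halts after 8 transitions.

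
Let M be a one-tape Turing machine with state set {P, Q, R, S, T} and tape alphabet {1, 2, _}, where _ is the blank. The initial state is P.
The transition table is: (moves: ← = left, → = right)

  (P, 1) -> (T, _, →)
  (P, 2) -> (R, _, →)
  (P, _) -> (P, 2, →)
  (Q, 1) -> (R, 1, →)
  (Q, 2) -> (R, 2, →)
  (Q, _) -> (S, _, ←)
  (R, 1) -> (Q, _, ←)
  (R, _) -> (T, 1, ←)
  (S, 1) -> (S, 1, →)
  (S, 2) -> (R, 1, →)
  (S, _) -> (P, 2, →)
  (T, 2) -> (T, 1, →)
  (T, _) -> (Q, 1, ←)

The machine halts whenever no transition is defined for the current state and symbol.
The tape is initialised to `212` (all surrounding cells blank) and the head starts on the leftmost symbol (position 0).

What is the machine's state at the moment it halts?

T

P | _[2]12_   read 2 → write _, move →, go to R
R | __[1]2_   read 1 → write _, move ←, go to Q
Q | _[_]_2_   read _ → write _, move ←, go to S
S | [_]__2_   read _ → write 2, move →, go to P
P | 2[_]_2_   read _ → write 2, move →, go to P
P | 22[_]2_   read _ → write 2, move →, go to P
P | 222[2]_   read 2 → write _, move →, go to R
R | 222_[_]   read _ → write 1, move ←, go to T
T | 222[_]1   read _ → write 1, move ←, go to Q
Q | 22[2]11   read 2 → write 2, move →, go to R
R | 222[1]1   read 1 → write _, move ←, go to Q
Q | 22[2]_1   read 2 → write 2, move →, go to R
R | 222[_]1   read _ → write 1, move ←, go to T
T | 22[2]11   read 2 → write 1, move →, go to T
T | 221[1]1
No transition is defined for (T, 1); M halts in state T.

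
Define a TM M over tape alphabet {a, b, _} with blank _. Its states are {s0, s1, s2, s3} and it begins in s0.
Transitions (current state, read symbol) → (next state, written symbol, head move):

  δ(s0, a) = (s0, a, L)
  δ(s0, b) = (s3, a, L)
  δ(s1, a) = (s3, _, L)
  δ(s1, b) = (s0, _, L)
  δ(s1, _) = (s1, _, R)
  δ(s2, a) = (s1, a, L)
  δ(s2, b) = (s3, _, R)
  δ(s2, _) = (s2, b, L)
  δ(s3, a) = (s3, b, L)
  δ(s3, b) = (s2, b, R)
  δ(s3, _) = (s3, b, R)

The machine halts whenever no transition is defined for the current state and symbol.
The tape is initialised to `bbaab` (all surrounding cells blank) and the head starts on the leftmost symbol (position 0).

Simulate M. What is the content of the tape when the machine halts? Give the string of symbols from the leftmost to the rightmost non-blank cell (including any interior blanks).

b__aab

state=s0 head=0 tape=_[b]baab   (s0,b)→(s3,a,L)
state=s3 head=-1 tape=[_]abaab   (s3,_)→(s3,b,R)
state=s3 head=0 tape=b[a]baab   (s3,a)→(s3,b,L)
state=s3 head=-1 tape=[b]bbaab   (s3,b)→(s2,b,R)
state=s2 head=0 tape=b[b]baab   (s2,b)→(s3,_,R)
state=s3 head=1 tape=b_[b]aab   (s3,b)→(s2,b,R)
state=s2 head=2 tape=b_b[a]ab   (s2,a)→(s1,a,L)
state=s1 head=1 tape=b_[b]aab   (s1,b)→(s0,_,L)
state=s0 head=0 tape=b[_]_aab
The non-blank tape span at halt is b__aab.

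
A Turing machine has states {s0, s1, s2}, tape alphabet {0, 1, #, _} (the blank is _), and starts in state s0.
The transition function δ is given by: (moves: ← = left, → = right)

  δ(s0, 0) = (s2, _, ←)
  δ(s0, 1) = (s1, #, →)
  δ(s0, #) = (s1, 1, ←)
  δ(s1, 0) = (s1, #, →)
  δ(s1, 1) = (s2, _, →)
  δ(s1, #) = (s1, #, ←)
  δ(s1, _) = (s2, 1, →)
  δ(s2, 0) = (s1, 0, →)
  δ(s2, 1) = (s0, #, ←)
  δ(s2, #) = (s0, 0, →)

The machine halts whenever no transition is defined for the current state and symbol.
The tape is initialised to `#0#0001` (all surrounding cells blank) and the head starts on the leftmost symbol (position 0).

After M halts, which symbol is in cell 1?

state=s0 head=0 tape=__[#]0#0001_   (s0,#)→(s1,1,←)
state=s1 head=-1 tape=_[_]10#0001_   (s1,_)→(s2,1,→)
state=s2 head=0 tape=_1[1]0#0001_   (s2,1)→(s0,#,←)
state=s0 head=-1 tape=_[1]#0#0001_   (s0,1)→(s1,#,→)
state=s1 head=0 tape=_#[#]0#0001_   (s1,#)→(s1,#,←)
state=s1 head=-1 tape=_[#]#0#0001_   (s1,#)→(s1,#,←)
state=s1 head=-2 tape=[_]##0#0001_   (s1,_)→(s2,1,→)
state=s2 head=-1 tape=1[#]#0#0001_   (s2,#)→(s0,0,→)
state=s0 head=0 tape=10[#]0#0001_   (s0,#)→(s1,1,←)
state=s1 head=-1 tape=1[0]10#0001_   (s1,0)→(s1,#,→)
state=s1 head=0 tape=1#[1]0#0001_   (s1,1)→(s2,_,→)
state=s2 head=1 tape=1#_[0]#0001_   (s2,0)→(s1,0,→)
state=s1 head=2 tape=1#_0[#]0001_   (s1,#)→(s1,#,←)
state=s1 head=1 tape=1#_[0]#0001_   (s1,0)→(s1,#,→)
state=s1 head=2 tape=1#_#[#]0001_   (s1,#)→(s1,#,←)
state=s1 head=1 tape=1#_[#]#0001_   (s1,#)→(s1,#,←)
state=s1 head=0 tape=1#[_]##0001_   (s1,_)→(s2,1,→)
state=s2 head=1 tape=1#1[#]#0001_   (s2,#)→(s0,0,→)
state=s0 head=2 tape=1#10[#]0001_   (s0,#)→(s1,1,←)
state=s1 head=1 tape=1#1[0]10001_   (s1,0)→(s1,#,→)
state=s1 head=2 tape=1#1#[1]0001_   (s1,1)→(s2,_,→)
state=s2 head=3 tape=1#1#_[0]001_   (s2,0)→(s1,0,→)
state=s1 head=4 tape=1#1#_0[0]01_   (s1,0)→(s1,#,→)
state=s1 head=5 tape=1#1#_0#[0]1_   (s1,0)→(s1,#,→)
state=s1 head=6 tape=1#1#_0##[1]_   (s1,1)→(s2,_,→)
state=s2 head=7 tape=1#1#_0##_[_]
Cell 1 holds # when M halts.

#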